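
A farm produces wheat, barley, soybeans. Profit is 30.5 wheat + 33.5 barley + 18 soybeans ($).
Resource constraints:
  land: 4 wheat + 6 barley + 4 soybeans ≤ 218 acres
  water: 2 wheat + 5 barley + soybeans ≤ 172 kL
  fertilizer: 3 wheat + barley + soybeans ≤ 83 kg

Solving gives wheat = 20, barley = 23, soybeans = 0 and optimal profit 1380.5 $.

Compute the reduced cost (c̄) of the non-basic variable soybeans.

Check each constraint at x*: land 218/218 (tight); water 155/172 (slack 17); fertilizer 83/83 (tight).
By complementary slackness, y = 0 for the non-binding constraint.
Dual feasibility on the basic columns requires 4·y_land + 3·y_fertilizer = 30.5, 6·y_land + 1·y_fertilizer = 33.5.
This yields shadow prices y_land = 5, y_fertilizer = 3.5.
Reduced cost of soybeans: c₃ − yᵀa₃ = 18 − (5·4 + 3.5·1) = 18 − 23.5 = -5.5.

-5.5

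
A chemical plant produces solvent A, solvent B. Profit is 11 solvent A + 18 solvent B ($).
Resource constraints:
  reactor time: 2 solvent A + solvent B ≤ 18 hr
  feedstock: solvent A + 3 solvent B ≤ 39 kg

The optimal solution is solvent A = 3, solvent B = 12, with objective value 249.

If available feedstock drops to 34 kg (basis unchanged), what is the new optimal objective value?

224

At the optimum: reactor time uses 18 of 18 (binding); feedstock uses 39 of 39 (binding).
Dual feasibility on the basic columns requires 2·y_reactor time + 1·y_feedstock = 11, 1·y_reactor time + 3·y_feedstock = 18.
This yields shadow prices y_reactor time = 3, y_feedstock = 5.
Δz = y_feedstock·Δb = 5 × (-5) = -25, so new z* = 249 − 25 = 224.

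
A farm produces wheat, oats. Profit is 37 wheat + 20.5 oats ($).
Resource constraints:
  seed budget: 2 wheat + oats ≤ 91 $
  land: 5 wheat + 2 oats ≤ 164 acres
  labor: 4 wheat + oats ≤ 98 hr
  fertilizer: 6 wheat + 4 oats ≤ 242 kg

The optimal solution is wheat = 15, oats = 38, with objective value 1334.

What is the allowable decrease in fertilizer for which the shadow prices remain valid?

95

Binding constraints: labor, fertilizer. The basis is B = [[4,1],[6,4]] with det 10.
Per unit decrease in fertilizer, x* moves by d = (0.1, -0.4).
The basis stays optimal until oats reaches 0; allowable decrease = 95 kg.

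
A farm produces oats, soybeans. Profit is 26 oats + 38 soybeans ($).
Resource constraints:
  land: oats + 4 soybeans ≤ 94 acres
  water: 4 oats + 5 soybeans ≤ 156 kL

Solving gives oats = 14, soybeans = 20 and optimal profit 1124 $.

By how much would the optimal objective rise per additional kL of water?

6

Check each constraint at x*: land 94/94 (tight); water 156/156 (tight).
The binding rows give the dual system: 1·y_land + 4·y_water = 26 and 4·y_land + 5·y_water = 38.
Solving: y_land = 2, y_water = 6.
Shadow price of water = 6.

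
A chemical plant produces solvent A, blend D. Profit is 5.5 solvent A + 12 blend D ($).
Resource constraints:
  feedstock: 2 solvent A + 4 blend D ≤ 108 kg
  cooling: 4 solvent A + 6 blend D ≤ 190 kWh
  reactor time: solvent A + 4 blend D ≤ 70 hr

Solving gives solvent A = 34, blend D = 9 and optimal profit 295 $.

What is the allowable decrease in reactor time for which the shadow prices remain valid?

Binding constraints: cooling, reactor time. The basis is B = [[4,6],[1,4]] with det 10.
Per unit decrease in reactor time, x* moves by d = (0.6, -0.4).
The basis stays optimal until blend D reaches 0; allowable decrease = 22.5 hr.

22.5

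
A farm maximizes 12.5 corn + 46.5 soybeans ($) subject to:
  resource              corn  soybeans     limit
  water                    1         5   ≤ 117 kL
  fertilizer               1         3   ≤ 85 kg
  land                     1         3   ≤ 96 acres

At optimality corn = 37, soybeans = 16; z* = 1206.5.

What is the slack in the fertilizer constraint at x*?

fertilizer used = 1·37 + 3·16 = 85; slack = 85 − 85 = 0.

0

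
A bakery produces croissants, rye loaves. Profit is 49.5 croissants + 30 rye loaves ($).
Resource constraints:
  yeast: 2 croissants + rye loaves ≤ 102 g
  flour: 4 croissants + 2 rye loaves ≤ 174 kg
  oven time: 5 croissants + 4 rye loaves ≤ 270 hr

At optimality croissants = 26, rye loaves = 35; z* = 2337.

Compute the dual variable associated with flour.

8

Check each constraint at x*: yeast 87/102 (slack 15); flour 174/174 (tight); oven time 270/270 (tight).
Since yeast is not tight, its dual is 0.
The binding rows give the dual system: 4·y_flour + 5·y_oven time = 49.5 and 2·y_flour + 4·y_oven time = 30.
Solving: y_flour = 8, y_oven time = 3.5.
Shadow price of flour = 8.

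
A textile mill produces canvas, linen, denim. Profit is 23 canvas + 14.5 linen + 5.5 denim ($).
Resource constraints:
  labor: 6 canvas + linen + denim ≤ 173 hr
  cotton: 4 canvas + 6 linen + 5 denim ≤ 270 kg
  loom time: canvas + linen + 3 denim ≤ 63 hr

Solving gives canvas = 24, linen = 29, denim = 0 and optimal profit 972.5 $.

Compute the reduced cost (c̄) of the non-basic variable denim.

At the optimum: labor uses 173 of 173 (binding); cotton uses 270 of 270 (binding); loom time uses 53 of 63 (slack = 10).
Slack constraints have shadow price 0 (complementary slackness).
Dual feasibility on the basic columns requires 6·y_labor + 4·y_cotton = 23, 1·y_labor + 6·y_cotton = 14.5.
Solving: y_labor = 2.5, y_cotton = 2.
Reduced cost of denim: c₃ − yᵀa₃ = 5.5 − (2.5·1 + 2·5) = 5.5 − 12.5 = -7.

-7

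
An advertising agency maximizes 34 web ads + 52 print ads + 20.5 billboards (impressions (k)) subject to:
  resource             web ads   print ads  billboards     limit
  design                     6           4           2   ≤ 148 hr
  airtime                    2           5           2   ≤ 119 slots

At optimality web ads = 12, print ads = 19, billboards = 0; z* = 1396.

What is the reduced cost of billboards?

-1.5

Both design and airtime are binding at x*.
From A_Bᵀ y = c: 6·y_design + 2·y_airtime = 34; 4·y_design + 5·y_airtime = 52.
→ y_design = 3 and y_airtime = 8.
Reduced cost of billboards: c₃ − yᵀa₃ = 20.5 − (3·2 + 8·2) = 20.5 − 22 = -1.5.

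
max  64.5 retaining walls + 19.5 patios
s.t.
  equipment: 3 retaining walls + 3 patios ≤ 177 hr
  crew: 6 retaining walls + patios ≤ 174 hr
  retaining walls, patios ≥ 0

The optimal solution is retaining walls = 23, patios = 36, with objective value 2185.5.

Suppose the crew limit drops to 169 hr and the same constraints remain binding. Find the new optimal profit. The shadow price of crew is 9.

Δb = -5, so new z* = 2185.5 + (9)·(-5) = 2185.5 − 45 = 2140.5.

2140.5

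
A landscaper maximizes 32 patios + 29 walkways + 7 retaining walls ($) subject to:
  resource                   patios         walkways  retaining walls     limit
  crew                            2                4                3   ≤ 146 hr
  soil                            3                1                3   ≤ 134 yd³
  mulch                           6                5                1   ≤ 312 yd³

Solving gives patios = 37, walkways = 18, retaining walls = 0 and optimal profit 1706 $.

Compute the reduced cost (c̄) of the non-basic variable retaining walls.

Binding: crew and mulch. Non-binding: soil (5 unused).
By complementary slackness, y = 0 for the non-binding constraint.
From A_Bᵀ y = c: 2·y_crew + 6·y_mulch = 32; 4·y_crew + 5·y_mulch = 29.
This yields shadow prices y_crew = 1, y_mulch = 5.
Reduced cost of retaining walls: c₃ − yᵀa₃ = 7 − (1·3 + 5·1) = 7 − 8 = -1.

-1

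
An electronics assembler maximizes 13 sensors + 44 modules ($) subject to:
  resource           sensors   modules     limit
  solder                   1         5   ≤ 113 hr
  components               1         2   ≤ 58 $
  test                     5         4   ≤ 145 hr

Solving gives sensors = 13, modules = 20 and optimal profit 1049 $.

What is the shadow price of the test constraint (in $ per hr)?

Check each constraint at x*: solder 113/113 (tight); components 53/58 (slack 5); test 145/145 (tight).
By complementary slackness, y = 0 for the non-binding constraint.
Dual feasibility on the basic columns requires 1·y_solder + 5·y_test = 13, 5·y_solder + 4·y_test = 44.
Solving: y_solder = 8, y_test = 1.
Shadow price of test = 1.

1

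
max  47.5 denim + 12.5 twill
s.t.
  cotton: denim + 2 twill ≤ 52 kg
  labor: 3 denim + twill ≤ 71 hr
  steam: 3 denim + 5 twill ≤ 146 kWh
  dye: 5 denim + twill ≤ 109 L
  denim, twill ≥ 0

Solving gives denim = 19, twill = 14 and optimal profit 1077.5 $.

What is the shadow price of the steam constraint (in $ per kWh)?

At the optimum: cotton uses 47 of 52 (slack = 5); labor uses 71 of 71 (binding); steam uses 127 of 146 (slack = 19); dye uses 109 of 109 (binding).
Since cotton, steam are not tight, their duals are 0.
The binding rows give the dual system: 3·y_labor + 5·y_dye = 47.5 and 1·y_labor + 1·y_dye = 12.5.
This yields shadow prices y_labor = 7.5, y_dye = 5.
Shadow price of steam = 0.

0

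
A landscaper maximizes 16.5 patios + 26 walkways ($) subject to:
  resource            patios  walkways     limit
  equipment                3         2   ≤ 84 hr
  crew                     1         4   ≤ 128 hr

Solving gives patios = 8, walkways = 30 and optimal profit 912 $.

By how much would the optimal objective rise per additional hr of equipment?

Both equipment and crew are binding at x*.
The binding rows give the dual system: 3·y_equipment + 1·y_crew = 16.5 and 2·y_equipment + 4·y_crew = 26.
→ y_equipment = 4 and y_crew = 4.5.
Shadow price of equipment = 4.

4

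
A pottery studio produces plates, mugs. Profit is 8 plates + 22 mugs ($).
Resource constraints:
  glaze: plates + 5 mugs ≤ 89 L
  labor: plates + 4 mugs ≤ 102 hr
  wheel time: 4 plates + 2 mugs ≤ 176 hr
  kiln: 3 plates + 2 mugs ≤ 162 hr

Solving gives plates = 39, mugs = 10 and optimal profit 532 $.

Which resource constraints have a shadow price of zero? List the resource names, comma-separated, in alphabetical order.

glaze: 89/89 (binding)
labor: 79/102 (slack 23)
wheel time: 176/176 (binding)
kiln: 137/162 (slack 25)
By complementary slackness, a constraint with positive slack has shadow price 0 → kiln, labor.

kiln, labor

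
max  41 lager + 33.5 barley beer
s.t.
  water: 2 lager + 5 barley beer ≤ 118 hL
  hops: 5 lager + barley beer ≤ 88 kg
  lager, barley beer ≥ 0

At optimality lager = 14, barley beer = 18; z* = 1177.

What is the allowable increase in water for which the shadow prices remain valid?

322

Binding constraints: water, hops. The basis is B = [[2,5],[5,1]] with det -23.
Per unit increase in water, x* moves by d = (-0.0435, 0.2174).
The basis stays optimal until lager reaches 0; allowable increase = 322 hL.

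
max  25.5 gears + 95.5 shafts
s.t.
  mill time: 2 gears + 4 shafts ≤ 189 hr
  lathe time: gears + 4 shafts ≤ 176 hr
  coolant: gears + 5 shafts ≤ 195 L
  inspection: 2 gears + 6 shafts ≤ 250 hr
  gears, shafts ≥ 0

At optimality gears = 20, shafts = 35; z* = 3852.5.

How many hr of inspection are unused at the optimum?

0

inspection used = 2·20 + 6·35 = 250; slack = 250 − 250 = 0.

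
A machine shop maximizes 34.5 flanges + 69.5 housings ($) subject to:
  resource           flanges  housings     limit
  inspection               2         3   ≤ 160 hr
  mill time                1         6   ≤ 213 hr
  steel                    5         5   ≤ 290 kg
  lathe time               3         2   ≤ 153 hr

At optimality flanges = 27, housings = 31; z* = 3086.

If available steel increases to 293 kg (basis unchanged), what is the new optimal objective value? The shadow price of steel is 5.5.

3102.5

Δb = 3, so new z* = 3086 + (5.5)·(3) = 3086 + 16.5 = 3102.5.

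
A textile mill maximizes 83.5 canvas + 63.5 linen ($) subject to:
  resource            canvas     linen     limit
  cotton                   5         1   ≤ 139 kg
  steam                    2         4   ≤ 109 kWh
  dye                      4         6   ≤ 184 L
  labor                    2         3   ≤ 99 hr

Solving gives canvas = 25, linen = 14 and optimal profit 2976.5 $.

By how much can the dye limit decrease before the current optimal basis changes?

72.8

Binding constraints: cotton, dye. The basis is B = [[5,1],[4,6]] with det 26.
Per unit decrease in dye, x* moves by d = (0.0385, -0.1923).
The basis stays optimal until linen reaches 0; allowable decrease = 72.8 L.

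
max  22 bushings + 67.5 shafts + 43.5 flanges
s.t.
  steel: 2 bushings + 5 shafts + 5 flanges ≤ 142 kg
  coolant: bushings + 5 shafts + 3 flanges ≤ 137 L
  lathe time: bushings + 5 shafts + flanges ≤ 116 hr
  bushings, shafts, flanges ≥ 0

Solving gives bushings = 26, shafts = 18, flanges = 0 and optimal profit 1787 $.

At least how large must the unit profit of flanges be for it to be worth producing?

47.5

At the optimum: steel uses 142 of 142 (binding); coolant uses 116 of 137 (slack = 21); lathe time uses 116 of 116 (binding).
Slack constraints have shadow price 0 (complementary slackness).
From A_Bᵀ y = c: 2·y_steel + 1·y_lathe time = 22; 5·y_steel + 5·y_lathe time = 67.5.
Solving: y_steel = 8.5, y_lathe time = 5.
flanges enters the basis when its profit ≥ yᵀa₃ = 8.5·5 + 5·1 = 47.5.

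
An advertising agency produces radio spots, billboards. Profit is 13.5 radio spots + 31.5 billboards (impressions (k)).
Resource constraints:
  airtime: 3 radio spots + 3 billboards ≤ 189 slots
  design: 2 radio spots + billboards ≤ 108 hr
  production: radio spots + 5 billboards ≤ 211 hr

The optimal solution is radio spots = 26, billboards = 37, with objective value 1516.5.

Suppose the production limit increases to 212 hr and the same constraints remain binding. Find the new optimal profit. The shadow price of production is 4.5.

1521

Δb = 1, so new z* = 1516.5 + (4.5)·(1) = 1516.5 + 4.5 = 1521.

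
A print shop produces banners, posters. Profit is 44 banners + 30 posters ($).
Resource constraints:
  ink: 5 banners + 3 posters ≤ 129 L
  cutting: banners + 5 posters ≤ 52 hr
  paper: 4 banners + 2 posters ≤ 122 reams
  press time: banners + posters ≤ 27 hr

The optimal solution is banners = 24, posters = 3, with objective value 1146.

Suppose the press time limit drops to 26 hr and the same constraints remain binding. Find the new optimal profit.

1137

Binding: ink and press time. Non-binding: cutting (13 unused), paper (20 unused).
Since cutting, paper are not tight, their duals are 0.
The binding rows give the dual system: 5·y_ink + 1·y_press time = 44 and 3·y_ink + 1·y_press time = 30.
→ y_ink = 7 and y_press time = 9.
Δz = y_press time·Δb = 9 × (-1) = -9, so new z* = 1146 − 9 = 1137.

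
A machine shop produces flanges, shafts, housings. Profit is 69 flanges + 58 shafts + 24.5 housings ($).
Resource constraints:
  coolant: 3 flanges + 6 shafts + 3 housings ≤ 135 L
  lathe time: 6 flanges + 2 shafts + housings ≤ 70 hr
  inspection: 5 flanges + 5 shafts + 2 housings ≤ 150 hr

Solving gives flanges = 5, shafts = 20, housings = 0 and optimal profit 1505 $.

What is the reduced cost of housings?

Binding: coolant and lathe time. Non-binding: inspection (25 unused).
Slack constraints have shadow price 0 (complementary slackness).
The binding rows give the dual system: 3·y_coolant + 6·y_lathe time = 69 and 6·y_coolant + 2·y_lathe time = 58.
→ y_coolant = 7 and y_lathe time = 8.
Reduced cost of housings: c₃ − yᵀa₃ = 24.5 − (7·3 + 8·1) = 24.5 − 29 = -4.5.

-4.5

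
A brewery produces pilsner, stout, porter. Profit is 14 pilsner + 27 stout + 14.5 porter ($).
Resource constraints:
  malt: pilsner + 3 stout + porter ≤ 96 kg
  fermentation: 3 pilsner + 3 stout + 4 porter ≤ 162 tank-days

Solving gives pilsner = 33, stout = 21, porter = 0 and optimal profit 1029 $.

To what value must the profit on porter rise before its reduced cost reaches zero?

16.5

At the optimum: malt uses 96 of 96 (binding); fermentation uses 162 of 162 (binding).
Dual feasibility on the basic columns requires 1·y_malt + 3·y_fermentation = 14, 3·y_malt + 3·y_fermentation = 27.
→ y_malt = 6.5 and y_fermentation = 2.5.
porter enters the basis when its profit ≥ yᵀa₃ = 6.5·1 + 2.5·4 = 16.5.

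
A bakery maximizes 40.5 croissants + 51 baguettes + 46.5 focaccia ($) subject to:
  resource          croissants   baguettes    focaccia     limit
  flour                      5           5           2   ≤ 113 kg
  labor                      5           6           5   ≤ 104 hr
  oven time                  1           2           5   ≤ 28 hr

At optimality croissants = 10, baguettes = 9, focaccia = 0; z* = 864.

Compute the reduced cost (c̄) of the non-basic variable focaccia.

At the optimum: flour uses 95 of 113 (slack = 18); labor uses 104 of 104 (binding); oven time uses 28 of 28 (binding).
Since flour is not tight, its dual is 0.
Dual feasibility on the basic columns requires 5·y_labor + 1·y_oven time = 40.5, 6·y_labor + 2·y_oven time = 51.
→ y_labor = 7.5 and y_oven time = 3.
Reduced cost of focaccia: c₃ − yᵀa₃ = 46.5 − (7.5·5 + 3·5) = 46.5 − 52.5 = -6.

-6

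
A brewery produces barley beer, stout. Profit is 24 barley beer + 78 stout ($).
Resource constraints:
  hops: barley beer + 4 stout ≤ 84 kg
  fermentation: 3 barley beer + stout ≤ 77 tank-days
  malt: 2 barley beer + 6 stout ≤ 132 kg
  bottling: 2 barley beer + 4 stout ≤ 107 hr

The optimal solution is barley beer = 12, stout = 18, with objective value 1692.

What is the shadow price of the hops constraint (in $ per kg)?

6

Binding: hops and malt. Non-binding: fermentation (23 unused), bottling (11 unused).
Since fermentation, bottling are not tight, their duals are 0.
From A_Bᵀ y = c: 1·y_hops + 2·y_malt = 24; 4·y_hops + 6·y_malt = 78.
→ y_hops = 6 and y_malt = 9.
Shadow price of hops = 6.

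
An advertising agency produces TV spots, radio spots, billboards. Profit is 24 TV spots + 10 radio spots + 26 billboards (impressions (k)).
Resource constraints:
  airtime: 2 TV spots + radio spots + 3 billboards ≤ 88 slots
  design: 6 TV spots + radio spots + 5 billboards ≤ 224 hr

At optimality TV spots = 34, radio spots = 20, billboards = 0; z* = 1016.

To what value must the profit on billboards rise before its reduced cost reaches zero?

At the optimum: airtime uses 88 of 88 (binding); design uses 224 of 224 (binding).
The binding rows give the dual system: 2·y_airtime + 6·y_design = 24 and 1·y_airtime + 1·y_design = 10.
This yields shadow prices y_airtime = 9, y_design = 1.
billboards enters the basis when its profit ≥ yᵀa₃ = 9·3 + 1·5 = 32.

32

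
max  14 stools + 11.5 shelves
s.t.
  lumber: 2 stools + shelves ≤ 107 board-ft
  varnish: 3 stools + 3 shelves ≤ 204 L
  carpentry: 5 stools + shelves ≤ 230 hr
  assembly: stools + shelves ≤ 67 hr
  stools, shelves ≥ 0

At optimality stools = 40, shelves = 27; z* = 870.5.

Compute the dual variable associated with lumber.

Binding: lumber and assembly. Non-binding: varnish (3 unused), carpentry (3 unused).
By complementary slackness, y = 0 for the non-binding constraints.
From A_Bᵀ y = c: 2·y_lumber + 1·y_assembly = 14; 1·y_lumber + 1·y_assembly = 11.5.
Solving: y_lumber = 2.5, y_assembly = 9.
Shadow price of lumber = 2.5.

2.5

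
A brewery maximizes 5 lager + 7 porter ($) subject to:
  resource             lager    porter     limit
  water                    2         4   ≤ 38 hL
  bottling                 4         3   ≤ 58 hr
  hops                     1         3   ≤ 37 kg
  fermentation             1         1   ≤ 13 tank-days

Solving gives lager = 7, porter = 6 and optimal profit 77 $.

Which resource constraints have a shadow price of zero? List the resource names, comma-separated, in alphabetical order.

bottling, hops

water: 38/38 (binding)
bottling: 46/58 (slack 12)
hops: 25/37 (slack 12)
fermentation: 13/13 (binding)
By complementary slackness, a constraint with positive slack has shadow price 0 → bottling, hops.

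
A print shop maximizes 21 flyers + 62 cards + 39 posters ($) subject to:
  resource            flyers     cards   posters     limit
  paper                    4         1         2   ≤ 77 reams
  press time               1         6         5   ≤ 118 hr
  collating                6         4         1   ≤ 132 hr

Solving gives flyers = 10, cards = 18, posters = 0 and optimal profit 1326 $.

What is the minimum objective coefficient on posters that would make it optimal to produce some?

47

Check each constraint at x*: paper 58/77 (slack 19); press time 118/118 (tight); collating 132/132 (tight).
By complementary slackness, y = 0 for the non-binding constraint.
From A_Bᵀ y = c: 1·y_press time + 6·y_collating = 21; 6·y_press time + 4·y_collating = 62.
→ y_press time = 9 and y_collating = 2.
posters enters the basis when its profit ≥ yᵀa₃ = 9·5 + 2·1 = 47.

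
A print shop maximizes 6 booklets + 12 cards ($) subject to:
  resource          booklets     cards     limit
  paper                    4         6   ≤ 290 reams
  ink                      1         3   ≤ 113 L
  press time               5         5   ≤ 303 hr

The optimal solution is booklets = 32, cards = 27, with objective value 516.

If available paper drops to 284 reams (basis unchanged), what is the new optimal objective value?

510

Check each constraint at x*: paper 290/290 (tight); ink 113/113 (tight); press time 295/303 (slack 8).
By complementary slackness, y = 0 for the non-binding constraint.
Dual feasibility on the basic columns requires 4·y_paper + 1·y_ink = 6, 6·y_paper + 3·y_ink = 12.
This yields shadow prices y_paper = 1, y_ink = 2.
Δz = y_paper·Δb = 1 × (-6) = -6, so new z* = 516 − 6 = 510.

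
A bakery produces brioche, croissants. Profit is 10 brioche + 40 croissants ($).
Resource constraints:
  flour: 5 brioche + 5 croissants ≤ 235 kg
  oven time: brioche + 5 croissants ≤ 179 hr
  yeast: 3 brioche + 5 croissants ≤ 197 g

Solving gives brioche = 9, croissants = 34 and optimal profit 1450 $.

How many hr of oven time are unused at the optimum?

oven time used = 1·9 + 5·34 = 179; slack = 179 − 179 = 0.

0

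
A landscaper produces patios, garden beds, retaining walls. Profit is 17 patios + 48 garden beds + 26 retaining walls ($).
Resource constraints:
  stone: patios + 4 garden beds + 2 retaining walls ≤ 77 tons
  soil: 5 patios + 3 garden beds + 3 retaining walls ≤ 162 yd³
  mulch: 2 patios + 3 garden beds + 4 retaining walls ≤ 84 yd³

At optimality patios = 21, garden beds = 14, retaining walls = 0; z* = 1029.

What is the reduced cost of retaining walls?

At the optimum: stone uses 77 of 77 (binding); soil uses 147 of 162 (slack = 15); mulch uses 84 of 84 (binding).
Slack constraints have shadow price 0 (complementary slackness).
From A_Bᵀ y = c: 1·y_stone + 2·y_mulch = 17; 4·y_stone + 3·y_mulch = 48.
→ y_stone = 9 and y_mulch = 4.
Reduced cost of retaining walls: c₃ − yᵀa₃ = 26 − (9·2 + 4·4) = 26 − 34 = -8.

-8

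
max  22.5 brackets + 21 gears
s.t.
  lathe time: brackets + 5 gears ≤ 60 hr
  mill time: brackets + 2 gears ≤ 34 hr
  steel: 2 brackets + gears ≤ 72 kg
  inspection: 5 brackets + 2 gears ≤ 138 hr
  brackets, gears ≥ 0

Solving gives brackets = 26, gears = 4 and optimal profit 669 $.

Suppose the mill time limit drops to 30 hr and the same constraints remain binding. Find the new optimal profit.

Binding: mill time and inspection. Non-binding: lathe time (14 unused), steel (16 unused).
Slack constraints have shadow price 0 (complementary slackness).
The binding rows give the dual system: 1·y_mill time + 5·y_inspection = 22.5 and 2·y_mill time + 2·y_inspection = 21.
→ y_mill time = 7.5 and y_inspection = 3.
Δz = y_mill time·Δb = 7.5 × (-4) = -30, so new z* = 669 − 30 = 639.

639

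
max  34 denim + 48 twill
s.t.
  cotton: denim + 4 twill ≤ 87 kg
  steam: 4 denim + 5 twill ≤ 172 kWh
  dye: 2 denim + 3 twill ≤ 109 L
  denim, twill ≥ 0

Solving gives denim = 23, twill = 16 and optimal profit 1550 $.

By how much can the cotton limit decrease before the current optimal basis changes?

Binding constraints: cotton, steam. The basis is B = [[1,4],[4,5]] with det -11.
Per unit decrease in cotton, x* moves by d = (0.4545, -0.3636).
The basis stays optimal until twill reaches 0; allowable decrease = 44 kg.

44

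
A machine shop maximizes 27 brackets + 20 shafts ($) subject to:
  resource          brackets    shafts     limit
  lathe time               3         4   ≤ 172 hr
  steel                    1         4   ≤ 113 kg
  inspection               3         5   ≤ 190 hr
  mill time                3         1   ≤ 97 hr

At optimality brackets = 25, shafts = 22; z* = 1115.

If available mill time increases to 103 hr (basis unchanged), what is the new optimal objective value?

1163

At the optimum: lathe time uses 163 of 172 (slack = 9); steel uses 113 of 113 (binding); inspection uses 185 of 190 (slack = 5); mill time uses 97 of 97 (binding).
Slack constraints have shadow price 0 (complementary slackness).
Dual feasibility on the basic columns requires 1·y_steel + 3·y_mill time = 27, 4·y_steel + 1·y_mill time = 20.
→ y_steel = 3 and y_mill time = 8.
Δz = y_mill time·Δb = 8 × (6) = 48, so new z* = 1115 + 48 = 1163.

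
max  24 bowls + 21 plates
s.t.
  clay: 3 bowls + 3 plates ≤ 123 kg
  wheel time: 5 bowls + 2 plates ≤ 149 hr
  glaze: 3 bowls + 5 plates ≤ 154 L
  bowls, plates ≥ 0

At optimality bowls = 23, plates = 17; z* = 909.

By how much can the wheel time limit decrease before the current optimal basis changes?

Binding constraints: wheel time, glaze. The basis is B = [[5,2],[3,5]] with det 19.
Per unit decrease in wheel time, x* moves by d = (-0.2632, 0.1579).
The basis stays optimal until bowls reaches 0; allowable decrease = 87.4 hr.

87.4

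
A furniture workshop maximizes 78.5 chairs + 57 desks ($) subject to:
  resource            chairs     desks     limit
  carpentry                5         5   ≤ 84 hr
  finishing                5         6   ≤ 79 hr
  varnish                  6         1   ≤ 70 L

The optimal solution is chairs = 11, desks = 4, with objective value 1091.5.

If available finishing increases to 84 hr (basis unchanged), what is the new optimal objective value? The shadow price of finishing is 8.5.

1134

Δb = 5, so new z* = 1091.5 + (8.5)·(5) = 1091.5 + 42.5 = 1134.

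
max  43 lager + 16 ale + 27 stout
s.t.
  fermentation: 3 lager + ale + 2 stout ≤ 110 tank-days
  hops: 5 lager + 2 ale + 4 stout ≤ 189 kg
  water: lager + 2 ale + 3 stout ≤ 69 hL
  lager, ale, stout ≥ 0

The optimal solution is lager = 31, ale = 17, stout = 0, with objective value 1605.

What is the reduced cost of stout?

-5

Binding: fermentation and hops. Non-binding: water (4 unused).
By complementary slackness, y = 0 for the non-binding constraint.
Dual feasibility on the basic columns requires 3·y_fermentation + 5·y_hops = 43, 1·y_fermentation + 2·y_hops = 16.
This yields shadow prices y_fermentation = 6, y_hops = 5.
Reduced cost of stout: c₃ − yᵀa₃ = 27 − (6·2 + 5·4) = 27 − 32 = -5.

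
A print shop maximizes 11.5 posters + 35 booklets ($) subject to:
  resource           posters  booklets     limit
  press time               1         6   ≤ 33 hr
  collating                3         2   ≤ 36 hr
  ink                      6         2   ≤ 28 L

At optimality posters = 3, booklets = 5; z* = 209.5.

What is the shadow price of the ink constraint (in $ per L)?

Binding: press time and ink. Non-binding: collating (17 unused).
Since collating is not tight, its dual is 0.
From A_Bᵀ y = c: 1·y_press time + 6·y_ink = 11.5; 6·y_press time + 2·y_ink = 35.
This yields shadow prices y_press time = 5.5, y_ink = 1.
Shadow price of ink = 1.

1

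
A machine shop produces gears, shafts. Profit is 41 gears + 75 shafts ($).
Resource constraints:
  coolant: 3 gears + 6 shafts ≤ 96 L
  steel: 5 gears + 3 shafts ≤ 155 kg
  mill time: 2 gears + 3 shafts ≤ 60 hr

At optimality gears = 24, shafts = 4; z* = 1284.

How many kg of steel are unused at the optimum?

23

steel used = 5·24 + 3·4 = 132; slack = 155 − 132 = 23.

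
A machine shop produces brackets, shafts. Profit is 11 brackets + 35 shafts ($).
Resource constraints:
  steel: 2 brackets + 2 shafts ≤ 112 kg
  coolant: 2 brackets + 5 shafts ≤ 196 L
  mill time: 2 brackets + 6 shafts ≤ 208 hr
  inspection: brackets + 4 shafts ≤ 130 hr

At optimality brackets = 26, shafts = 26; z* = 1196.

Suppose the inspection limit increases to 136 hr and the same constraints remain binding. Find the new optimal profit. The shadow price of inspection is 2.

Δb = 6, so new z* = 1196 + (2)·(6) = 1196 + 12 = 1208.

1208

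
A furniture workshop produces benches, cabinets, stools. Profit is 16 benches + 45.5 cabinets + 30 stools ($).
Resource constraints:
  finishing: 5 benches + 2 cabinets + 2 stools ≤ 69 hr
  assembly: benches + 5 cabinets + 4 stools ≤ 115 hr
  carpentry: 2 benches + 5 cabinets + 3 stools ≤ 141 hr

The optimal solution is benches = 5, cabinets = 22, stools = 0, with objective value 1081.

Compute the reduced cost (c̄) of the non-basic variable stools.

-7

Binding: finishing and assembly. Non-binding: carpentry (21 unused).
Since carpentry is not tight, its dual is 0.
From A_Bᵀ y = c: 5·y_finishing + 1·y_assembly = 16; 2·y_finishing + 5·y_assembly = 45.5.
→ y_finishing = 1.5 and y_assembly = 8.5.
Reduced cost of stools: c₃ − yᵀa₃ = 30 − (1.5·2 + 8.5·4) = 30 − 37 = -7.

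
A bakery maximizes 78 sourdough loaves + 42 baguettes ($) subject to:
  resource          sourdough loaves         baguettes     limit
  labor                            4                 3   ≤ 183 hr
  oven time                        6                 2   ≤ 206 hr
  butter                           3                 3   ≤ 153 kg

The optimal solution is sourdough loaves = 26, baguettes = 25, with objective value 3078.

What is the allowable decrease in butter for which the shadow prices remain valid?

Binding constraints: oven time, butter. The basis is B = [[6,2],[3,3]] with det 12.
Per unit decrease in butter, x* moves by d = (0.1667, -0.5).
The basis stays optimal until baguettes reaches 0; allowable decrease = 50 kg.

50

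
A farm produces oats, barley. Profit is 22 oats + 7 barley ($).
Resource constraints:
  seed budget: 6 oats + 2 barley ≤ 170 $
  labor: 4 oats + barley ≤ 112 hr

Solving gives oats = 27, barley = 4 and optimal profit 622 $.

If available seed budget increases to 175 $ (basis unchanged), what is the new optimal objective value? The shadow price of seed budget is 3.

637

Δb = 5, so new z* = 622 + (3)·(5) = 622 + 15 = 637.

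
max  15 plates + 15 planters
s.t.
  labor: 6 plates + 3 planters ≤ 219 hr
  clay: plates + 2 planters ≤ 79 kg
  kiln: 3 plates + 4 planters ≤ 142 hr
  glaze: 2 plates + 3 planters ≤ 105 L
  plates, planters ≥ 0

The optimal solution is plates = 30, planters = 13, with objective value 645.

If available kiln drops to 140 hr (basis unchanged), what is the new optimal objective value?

639

Binding: labor and kiln. Non-binding: clay (23 unused), glaze (6 unused).
By complementary slackness, y = 0 for the non-binding constraints.
From A_Bᵀ y = c: 6·y_labor + 3·y_kiln = 15; 3·y_labor + 4·y_kiln = 15.
This yields shadow prices y_labor = 1, y_kiln = 3.
Δz = y_kiln·Δb = 3 × (-2) = -6, so new z* = 645 − 6 = 639.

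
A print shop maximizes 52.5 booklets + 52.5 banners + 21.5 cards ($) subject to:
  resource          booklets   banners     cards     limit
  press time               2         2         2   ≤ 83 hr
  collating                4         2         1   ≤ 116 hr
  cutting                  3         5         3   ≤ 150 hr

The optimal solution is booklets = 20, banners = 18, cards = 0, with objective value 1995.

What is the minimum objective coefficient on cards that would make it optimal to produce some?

30

Check each constraint at x*: press time 76/83 (slack 7); collating 116/116 (tight); cutting 150/150 (tight).
Slack constraints have shadow price 0 (complementary slackness).
Dual feasibility on the basic columns requires 4·y_collating + 3·y_cutting = 52.5, 2·y_collating + 5·y_cutting = 52.5.
This yields shadow prices y_collating = 7.5, y_cutting = 7.5.
cards enters the basis when its profit ≥ yᵀa₃ = 7.5·1 + 7.5·3 = 30.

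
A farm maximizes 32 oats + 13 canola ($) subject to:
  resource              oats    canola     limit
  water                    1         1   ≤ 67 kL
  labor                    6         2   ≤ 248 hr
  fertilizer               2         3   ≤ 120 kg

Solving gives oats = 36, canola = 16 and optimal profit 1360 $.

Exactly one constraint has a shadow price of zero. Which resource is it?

water

water: 52/67 (slack 15)
labor: 248/248 (binding)
fertilizer: 120/120 (binding)
By complementary slackness, a constraint with positive slack has shadow price 0 → water.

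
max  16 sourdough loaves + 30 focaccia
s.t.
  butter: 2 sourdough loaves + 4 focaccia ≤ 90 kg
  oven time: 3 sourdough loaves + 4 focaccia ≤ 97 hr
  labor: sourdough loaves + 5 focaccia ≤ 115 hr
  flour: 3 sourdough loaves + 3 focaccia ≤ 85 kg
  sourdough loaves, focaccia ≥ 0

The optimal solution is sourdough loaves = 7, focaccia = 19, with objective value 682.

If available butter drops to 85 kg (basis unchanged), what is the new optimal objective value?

Check each constraint at x*: butter 90/90 (tight); oven time 97/97 (tight); labor 102/115 (slack 13); flour 78/85 (slack 7).
Slack constraints have shadow price 0 (complementary slackness).
Dual feasibility on the basic columns requires 2·y_butter + 3·y_oven time = 16, 4·y_butter + 4·y_oven time = 30.
→ y_butter = 6.5 and y_oven time = 1.
Δz = y_butter·Δb = 6.5 × (-5) = -32.5, so new z* = 682 − 32.5 = 649.5.

649.5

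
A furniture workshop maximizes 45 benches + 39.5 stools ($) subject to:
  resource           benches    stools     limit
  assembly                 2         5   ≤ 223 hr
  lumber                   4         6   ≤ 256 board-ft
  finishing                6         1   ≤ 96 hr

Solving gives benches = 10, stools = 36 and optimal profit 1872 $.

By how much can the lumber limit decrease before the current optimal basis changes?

Binding constraints: lumber, finishing. The basis is B = [[4,6],[6,1]] with det -32.
Per unit decrease in lumber, x* moves by d = (0.03125, -0.1875).
The basis stays optimal until stools reaches 0; allowable decrease = 192 board-ft.

192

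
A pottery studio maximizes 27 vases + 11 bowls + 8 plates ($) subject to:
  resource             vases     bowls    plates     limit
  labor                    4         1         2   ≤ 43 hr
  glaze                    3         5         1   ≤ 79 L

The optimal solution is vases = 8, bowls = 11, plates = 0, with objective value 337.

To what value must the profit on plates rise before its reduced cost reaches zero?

Check each constraint at x*: labor 43/43 (tight); glaze 79/79 (tight).
Dual feasibility on the basic columns requires 4·y_labor + 3·y_glaze = 27, 1·y_labor + 5·y_glaze = 11.
Solving: y_labor = 6, y_glaze = 1.
plates enters the basis when its profit ≥ yᵀa₃ = 6·2 + 1·1 = 13.

13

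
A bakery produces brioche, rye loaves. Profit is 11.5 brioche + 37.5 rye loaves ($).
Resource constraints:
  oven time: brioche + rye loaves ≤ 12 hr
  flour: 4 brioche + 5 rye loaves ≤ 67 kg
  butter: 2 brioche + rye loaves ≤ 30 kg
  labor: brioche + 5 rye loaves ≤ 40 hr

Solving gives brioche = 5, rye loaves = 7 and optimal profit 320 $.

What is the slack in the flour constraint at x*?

12

flour used = 4·5 + 5·7 = 55; slack = 67 − 55 = 12.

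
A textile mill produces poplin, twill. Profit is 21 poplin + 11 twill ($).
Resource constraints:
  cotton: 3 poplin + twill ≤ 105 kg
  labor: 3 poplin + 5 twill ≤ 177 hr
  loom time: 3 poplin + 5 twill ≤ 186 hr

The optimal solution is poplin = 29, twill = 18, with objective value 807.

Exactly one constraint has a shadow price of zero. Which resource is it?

cotton: 105/105 (binding)
labor: 177/177 (binding)
loom time: 177/186 (slack 9)
By complementary slackness, a constraint with positive slack has shadow price 0 → loom time.

loom time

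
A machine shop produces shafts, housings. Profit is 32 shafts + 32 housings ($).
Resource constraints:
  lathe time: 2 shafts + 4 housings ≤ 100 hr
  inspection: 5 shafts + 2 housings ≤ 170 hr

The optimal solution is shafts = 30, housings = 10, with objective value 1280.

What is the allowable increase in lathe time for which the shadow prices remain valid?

Binding constraints: lathe time, inspection. The basis is B = [[2,4],[5,2]] with det -16.
Per unit increase in lathe time, x* moves by d = (-0.125, 0.3125).
The basis stays optimal until shafts reaches 0; allowable increase = 240 hr.

240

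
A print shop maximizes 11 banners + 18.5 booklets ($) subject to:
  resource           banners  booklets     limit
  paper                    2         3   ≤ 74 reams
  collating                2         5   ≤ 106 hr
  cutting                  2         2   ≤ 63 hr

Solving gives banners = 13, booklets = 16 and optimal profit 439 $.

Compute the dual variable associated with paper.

At the optimum: paper uses 74 of 74 (binding); collating uses 106 of 106 (binding); cutting uses 58 of 63 (slack = 5).
By complementary slackness, y = 0 for the non-binding constraint.
The binding rows give the dual system: 2·y_paper + 2·y_collating = 11 and 3·y_paper + 5·y_collating = 18.5.
Solving: y_paper = 4.5, y_collating = 1.
Shadow price of paper = 4.5.

4.5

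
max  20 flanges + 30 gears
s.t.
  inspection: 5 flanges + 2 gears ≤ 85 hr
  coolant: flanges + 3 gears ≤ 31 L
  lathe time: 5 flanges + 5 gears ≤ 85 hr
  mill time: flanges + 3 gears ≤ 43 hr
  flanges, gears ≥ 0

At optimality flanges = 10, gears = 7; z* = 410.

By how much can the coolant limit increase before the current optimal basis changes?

Binding constraints: coolant, lathe time. The basis is B = [[1,3],[5,5]] with det -10.
Per unit increase in coolant, x* moves by d = (-0.5, 0.5).
The basis stays optimal until mill time becomes binding; allowable increase = 12 L.

12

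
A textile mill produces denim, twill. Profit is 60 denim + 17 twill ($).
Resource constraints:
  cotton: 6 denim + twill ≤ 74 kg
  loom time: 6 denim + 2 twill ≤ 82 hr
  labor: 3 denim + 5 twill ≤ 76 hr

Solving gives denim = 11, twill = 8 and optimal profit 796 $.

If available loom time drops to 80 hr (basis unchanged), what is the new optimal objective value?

At the optimum: cotton uses 74 of 74 (binding); loom time uses 82 of 82 (binding); labor uses 73 of 76 (slack = 3).
Slack constraints have shadow price 0 (complementary slackness).
The binding rows give the dual system: 6·y_cotton + 6·y_loom time = 60 and 1·y_cotton + 2·y_loom time = 17.
→ y_cotton = 3 and y_loom time = 7.
Δz = y_loom time·Δb = 7 × (-2) = -14, so new z* = 796 − 14 = 782.

782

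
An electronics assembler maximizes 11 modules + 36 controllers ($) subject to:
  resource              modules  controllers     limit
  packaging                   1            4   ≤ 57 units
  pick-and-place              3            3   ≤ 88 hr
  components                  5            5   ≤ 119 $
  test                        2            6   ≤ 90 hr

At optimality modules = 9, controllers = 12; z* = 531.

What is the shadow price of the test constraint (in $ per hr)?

Binding: packaging and test. Non-binding: pick-and-place (25 unused), components (14 unused).
Slack constraints have shadow price 0 (complementary slackness).
From A_Bᵀ y = c: 1·y_packaging + 2·y_test = 11; 4·y_packaging + 6·y_test = 36.
This yields shadow prices y_packaging = 3, y_test = 4.
Shadow price of test = 4.

4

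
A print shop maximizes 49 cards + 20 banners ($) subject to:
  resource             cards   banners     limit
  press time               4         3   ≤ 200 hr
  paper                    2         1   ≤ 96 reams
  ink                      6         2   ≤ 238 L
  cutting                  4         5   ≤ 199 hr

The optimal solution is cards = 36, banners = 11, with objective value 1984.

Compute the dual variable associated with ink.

7.5

Check each constraint at x*: press time 177/200 (slack 23); paper 83/96 (slack 13); ink 238/238 (tight); cutting 199/199 (tight).
Since press time, paper are not tight, their duals are 0.
Dual feasibility on the basic columns requires 6·y_ink + 4·y_cutting = 49, 2·y_ink + 5·y_cutting = 20.
This yields shadow prices y_ink = 7.5, y_cutting = 1.
Shadow price of ink = 7.5.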